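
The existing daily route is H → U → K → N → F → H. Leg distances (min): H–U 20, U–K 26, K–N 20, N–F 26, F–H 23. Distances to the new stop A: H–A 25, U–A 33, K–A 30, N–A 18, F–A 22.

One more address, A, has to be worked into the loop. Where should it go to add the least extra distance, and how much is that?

Insertion cost between consecutive stops i–j is d(i,A) + d(A,j) − d(i,j):
  between H and U: 25 + 33 − 20 = 38
  between U and K: 33 + 30 − 26 = 37
  between K and N: 30 + 18 − 20 = 28
  between N and F: 18 + 22 − 26 = 14
  between F and H: 22 + 25 − 23 = 24
Cheapest insertion is between N and F, adding 14.
New total = 115 + 14 = 129.

Minimum extra distance: 14 min, inserting A between N and F.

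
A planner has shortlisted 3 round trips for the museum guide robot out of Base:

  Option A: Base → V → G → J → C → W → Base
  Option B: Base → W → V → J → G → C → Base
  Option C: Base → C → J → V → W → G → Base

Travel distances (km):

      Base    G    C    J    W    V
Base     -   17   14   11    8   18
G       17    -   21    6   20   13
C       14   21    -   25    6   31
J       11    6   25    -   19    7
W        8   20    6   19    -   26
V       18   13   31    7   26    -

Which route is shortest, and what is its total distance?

Shortest is Option A, total 76 km.

Option A: 18 + 13 + 6 + 25 + 6 + 8 = 76
Option B: 8 + 26 + 7 + 6 + 21 + 14 = 82
Option C: 14 + 25 + 7 + 26 + 20 + 17 = 109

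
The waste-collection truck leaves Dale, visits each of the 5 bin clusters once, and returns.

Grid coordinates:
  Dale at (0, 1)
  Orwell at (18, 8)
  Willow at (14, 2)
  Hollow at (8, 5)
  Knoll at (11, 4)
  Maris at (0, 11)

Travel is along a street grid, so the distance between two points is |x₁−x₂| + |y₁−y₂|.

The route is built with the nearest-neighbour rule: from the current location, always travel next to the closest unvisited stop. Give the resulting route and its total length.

68 along Dale → Maris → Hollow → Knoll → Willow → Orwell → Dale.

Dale → [Maris:10 / Hollow:12 / Knoll:14 / Willow:15 / Orwell:25] → Maris (10)
Maris → [Hollow:14 / Knoll:18 / Orwell:21 / Willow:23] → Hollow (14)
Hollow → [Knoll:4 / Willow:9 / Orwell:13] → Knoll (4)
Knoll → [Willow:5 / Orwell:11] → Willow (5)
Willow → [Orwell:10] → Orwell (10)
Return Orwell→Dale: 25.
Total = 10 + 14 + 4 + 5 + 10 + 25 = 68.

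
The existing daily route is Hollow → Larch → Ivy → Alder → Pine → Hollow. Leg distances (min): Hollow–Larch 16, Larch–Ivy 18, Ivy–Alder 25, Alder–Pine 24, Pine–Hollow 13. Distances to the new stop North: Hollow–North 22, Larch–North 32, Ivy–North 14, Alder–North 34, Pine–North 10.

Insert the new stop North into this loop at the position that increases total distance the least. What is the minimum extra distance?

Minimum extra distance: 19 min, inserting North between Pine and Hollow.

Insertion cost between consecutive stops i–j is d(i,North) + d(North,j) − d(i,j):
  between Hollow and Larch: 22 + 32 − 16 = 38
  between Larch and Ivy: 32 + 14 − 18 = 28
  between Ivy and Alder: 14 + 34 − 25 = 23
  between Alder and Pine: 34 + 10 − 24 = 20
  between Pine and Hollow: 10 + 22 − 13 = 19
Cheapest insertion is between Pine and Hollow, adding 19.
New total = 96 + 19 = 115.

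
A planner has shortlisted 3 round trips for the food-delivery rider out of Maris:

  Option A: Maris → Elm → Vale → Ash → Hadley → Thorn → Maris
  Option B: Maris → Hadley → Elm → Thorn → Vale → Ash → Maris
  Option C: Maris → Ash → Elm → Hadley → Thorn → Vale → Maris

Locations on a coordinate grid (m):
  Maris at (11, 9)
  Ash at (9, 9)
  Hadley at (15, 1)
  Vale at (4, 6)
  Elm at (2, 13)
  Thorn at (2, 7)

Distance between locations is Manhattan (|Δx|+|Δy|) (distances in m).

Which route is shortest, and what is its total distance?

56 m — Option B is the shortest.

Option A: 13 + 9 + 8 + 14 + 19 + 11 = 74
Option B: 12 + 25 + 6 + 3 + 8 + 2 = 56
Option C: 2 + 11 + 25 + 19 + 3 + 10 = 70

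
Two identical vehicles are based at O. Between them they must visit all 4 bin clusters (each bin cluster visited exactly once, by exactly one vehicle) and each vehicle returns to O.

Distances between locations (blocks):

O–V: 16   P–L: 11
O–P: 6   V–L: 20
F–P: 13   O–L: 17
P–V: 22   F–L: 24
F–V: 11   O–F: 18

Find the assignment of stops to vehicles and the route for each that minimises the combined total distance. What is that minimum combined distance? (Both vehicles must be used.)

There are 2^3 − 1 = 7 ways to divide the 4 stops into two non-empty groups. For each, the best each vehicle can do is its own shortest tour through its group:
  {F} + {P, V, L}: 36 + 53 = 89
  {P} + {F, V, L}: 12 + 66 = 78
  {F, P} + {V, L}: 37 + 53 = 90
  {V} + {F, P, L}: 32 + 59 = 91
  {F, V} + {P, L}: 45 + 34 = 79
  {P, V} + {F, L}: 44 + 59 = 103
  … (7 splits in total)
Best: vehicle 1 O → P → O = 12; vehicle 2 O → F → V → L → O = 66; combined 78.

Minimum combined distance: 78 blocks.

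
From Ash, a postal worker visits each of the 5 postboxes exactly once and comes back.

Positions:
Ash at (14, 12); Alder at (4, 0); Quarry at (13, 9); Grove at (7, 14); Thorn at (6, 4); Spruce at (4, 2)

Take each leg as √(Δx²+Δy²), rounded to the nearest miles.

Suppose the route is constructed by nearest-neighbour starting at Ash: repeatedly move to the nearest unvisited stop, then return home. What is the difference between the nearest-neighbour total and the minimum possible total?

From Ash: Quarry=3, Grove=7, Thorn=11, Spruce=14, Alder=16 → choose Quarry (3).
From Quarry: Grove=8, Thorn=9, Spruce=11, Alder=13 → choose Grove (8).
From Grove: Thorn=10, Spruce=12, Alder=14 → choose Thorn (10).
From Thorn: Spruce=3, Alder=4 → choose Spruce (3).
From Spruce: Alder=2 → choose Alder (2).
NN route Ash → Quarry → Grove → Thorn → Spruce → Alder → Ash costs 42.
Optimal: Ash → Quarry → Thorn → Alder → Spruce → Grove → Ash costs 37 (by enumerating all 60 distinct tours).
Excess = 42 − 37 = 5.

5 miles longer than the optimal tour.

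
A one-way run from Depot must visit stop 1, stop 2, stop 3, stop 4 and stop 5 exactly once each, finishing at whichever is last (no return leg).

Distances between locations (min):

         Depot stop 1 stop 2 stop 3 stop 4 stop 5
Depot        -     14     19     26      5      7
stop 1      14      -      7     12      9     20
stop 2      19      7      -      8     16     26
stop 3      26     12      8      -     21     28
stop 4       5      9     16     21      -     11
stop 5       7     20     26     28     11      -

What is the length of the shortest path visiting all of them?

There are 5! = 120 possible orderings.
Depot → stop 1 → stop 2 → stop 3 → stop 4 → stop 5: 14+7+8+21+11 = 61
Depot → stop 1 → stop 2 → stop 3 → stop 5 → stop 4: 14+7+8+28+11 = 68
Depot → stop 1 → stop 2 → stop 4 → stop 3 → stop 5: 14+7+16+21+28 = 86
Depot → stop 1 → stop 2 → stop 4 → stop 5 → stop 3: 14+7+16+11+28 = 76
Depot → stop 1 → stop 2 → stop 5 → stop 3 → stop 4: 14+7+26+28+21 = 96
Depot → stop 1 → stop 2 → stop 5 → stop 4 → stop 3: 14+7+26+11+21 = 79
Depot → stop 1 → stop 3 → stop 2 → stop 4 → stop 5: 14+12+8+16+11 = 61
Depot → stop 1 → stop 3 → stop 2 → stop 5 → stop 4: 14+12+8+26+11 = 71
Depot → stop 1 → stop 3 → stop 4 → stop 2 → stop 5: 14+12+21+16+26 = 89
Depot → stop 1 → stop 3 → stop 4 → stop 5 → stop 2: 14+12+21+11+26 = 84
Depot → stop 1 → stop 3 → stop 5 → stop 2 → stop 4: 14+12+28+26+16 = 96
Depot → stop 1 → stop 3 → stop 5 → stop 4 → stop 2: 14+12+28+11+16 = 81
Depot → stop 1 → stop 4 → stop 2 → stop 3 → stop 5: 14+9+16+8+28 = 75
Depot → stop 1 → stop 4 → stop 2 → stop 5 → stop 3: 14+9+16+26+28 = 93
… (106 more)
Depot → stop 5 → stop 4 → stop 1 → stop 2 → stop 3: 7+11+9+7+8 = 42  ← best
The minimum is 42.
One shortest path: Depot → stop 5 → stop 4 → stop 1 → stop 2 → stop 3.

42 min — the minimum one-way total.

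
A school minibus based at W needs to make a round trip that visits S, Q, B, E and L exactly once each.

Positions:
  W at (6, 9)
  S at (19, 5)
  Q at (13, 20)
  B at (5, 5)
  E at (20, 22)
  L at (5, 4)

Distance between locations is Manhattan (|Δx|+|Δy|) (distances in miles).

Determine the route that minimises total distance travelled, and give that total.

With 5 stops there are 5!/2 = 60 distinct round trips (a route and its reverse cost the same).
W→S→Q→B→E→L→W: 17+21+23+32+33+6 = 132
W→S→Q→B→L→E→W: 17+21+23+1+33+27 = 122
W→S→Q→E→B→L→W: 17+21+9+32+1+6 = 86
W→S→Q→E→L→B→W: 17+21+9+33+1+5 = 86
W→S→Q→L→B→E→W: 17+21+24+1+32+27 = 122
W→S→Q→L→E→B→W: 17+21+24+33+32+5 = 132
W→S→B→Q→E→L→W: 17+14+23+9+33+6 = 102
W→S→B→Q→L→E→W: 17+14+23+24+33+27 = 138
W→S→B→E→Q→L→W: 17+14+32+9+24+6 = 102
W→S→B→E→L→Q→W: 17+14+32+33+24+18 = 138
W→S→B→L→Q→E→W: 17+14+1+24+9+27 = 92
W→S→B→L→E→Q→W: 17+14+1+33+9+18 = 92
W→S→E→Q→B→L→W: 17+18+9+23+1+6 = 74
W→S→E→Q→L→B→W: 17+18+9+24+1+5 = 74
… (46 more)
W→Q→E→S→B→L→W: 18+9+18+14+1+6 = 66  ← best
The minimum is 66.
One optimal route: W → Q → E → S → B → L → W (or its reverse).

Shortest round trip = 66 miles.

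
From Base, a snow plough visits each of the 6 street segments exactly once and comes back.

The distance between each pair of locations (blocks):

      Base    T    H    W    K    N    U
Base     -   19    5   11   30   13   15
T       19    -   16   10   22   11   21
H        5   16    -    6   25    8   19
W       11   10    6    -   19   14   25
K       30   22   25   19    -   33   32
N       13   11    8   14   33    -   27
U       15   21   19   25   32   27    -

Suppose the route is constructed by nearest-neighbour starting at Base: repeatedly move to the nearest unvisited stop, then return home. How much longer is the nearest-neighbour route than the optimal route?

From Base: H=5, W=11, N=13, U=15, T=19, K=30 → choose H (5).
From H: W=6, N=8, T=16, U=19, K=25 → choose W (6).
From W: T=10, N=14, K=19, U=25 → choose T (10).
From T: N=11, U=21, K=22 → choose N (11).
From N: U=27, K=33 → choose U (27).
From U: K=32 → choose K (32).
NN route Base → H → W → T → N → U → K → Base costs 121.
Optimal: Base → H → N → T → W → K → U → Base costs 100 (by enumerating all 360 distinct tours).
Excess = 121 − 100 = 21.

21 blocks longer than the optimal tour.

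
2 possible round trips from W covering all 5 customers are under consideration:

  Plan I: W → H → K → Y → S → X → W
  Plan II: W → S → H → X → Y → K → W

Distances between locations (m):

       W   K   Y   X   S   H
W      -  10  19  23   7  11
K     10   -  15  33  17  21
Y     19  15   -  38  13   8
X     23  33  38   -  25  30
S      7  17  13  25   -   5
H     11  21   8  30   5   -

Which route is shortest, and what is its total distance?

Plan I: 11 + 21 + 15 + 13 + 25 + 23 = 108
Plan II: 7 + 5 + 30 + 38 + 15 + 10 = 105

Shortest is Plan II, total 105 m.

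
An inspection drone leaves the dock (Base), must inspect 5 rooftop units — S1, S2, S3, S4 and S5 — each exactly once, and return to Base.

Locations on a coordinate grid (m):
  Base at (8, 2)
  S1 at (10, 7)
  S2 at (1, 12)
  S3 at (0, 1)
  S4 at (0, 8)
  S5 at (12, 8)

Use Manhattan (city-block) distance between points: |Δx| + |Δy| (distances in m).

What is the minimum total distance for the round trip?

With 5 stops there are 5!/2 = 60 distinct round trips (a route and its reverse cost the same).
Base-S1-S2-S3-S4-S5-Base: 7+14+12+7+12+10 = 62
Base-S1-S2-S3-S5-S4-Base: 7+14+12+19+12+14 = 78
Base-S1-S2-S4-S3-S5-Base: 7+14+5+7+19+10 = 62
Base-S1-S2-S4-S5-S3-Base: 7+14+5+12+19+9 = 66
Base-S1-S2-S5-S3-S4-Base: 7+14+15+19+7+14 = 76
Base-S1-S2-S5-S4-S3-Base: 7+14+15+12+7+9 = 64
Base-S1-S3-S2-S4-S5-Base: 7+16+12+5+12+10 = 62
Base-S1-S3-S2-S5-S4-Base: 7+16+12+15+12+14 = 76
Base-S1-S3-S4-S2-S5-Base: 7+16+7+5+15+10 = 60
Base-S1-S3-S4-S5-S2-Base: 7+16+7+12+15+17 = 74
Base-S1-S3-S5-S2-S4-Base: 7+16+19+15+5+14 = 76
Base-S1-S3-S5-S4-S2-Base: 7+16+19+12+5+17 = 76
Base-S1-S4-S2-S3-S5-Base: 7+11+5+12+19+10 = 64
Base-S1-S4-S2-S5-S3-Base: 7+11+5+15+19+9 = 66
… (46 more)
Base-S1-S5-S2-S4-S3-Base: 7+3+15+5+7+9 = 46  ← best
The minimum is 46.
One optimal route: Base → S1 → S5 → S2 → S4 → S3 → Base (or its reverse).

Shortest round trip = 46 m.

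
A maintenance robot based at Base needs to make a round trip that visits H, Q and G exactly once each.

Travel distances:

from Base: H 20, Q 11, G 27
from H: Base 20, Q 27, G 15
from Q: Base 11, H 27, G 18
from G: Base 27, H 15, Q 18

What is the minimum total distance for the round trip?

Base-H-Q-G-Base: 20+27+18+27 = 92
Base-H-G-Q-Base: 20+15+18+11 = 64
Base-Q-H-G-Base: 11+27+15+27 = 80
The minimum is 64.
One optimal route: Base → H → G → Q → Base (or its reverse).

Minimum total distance: 64.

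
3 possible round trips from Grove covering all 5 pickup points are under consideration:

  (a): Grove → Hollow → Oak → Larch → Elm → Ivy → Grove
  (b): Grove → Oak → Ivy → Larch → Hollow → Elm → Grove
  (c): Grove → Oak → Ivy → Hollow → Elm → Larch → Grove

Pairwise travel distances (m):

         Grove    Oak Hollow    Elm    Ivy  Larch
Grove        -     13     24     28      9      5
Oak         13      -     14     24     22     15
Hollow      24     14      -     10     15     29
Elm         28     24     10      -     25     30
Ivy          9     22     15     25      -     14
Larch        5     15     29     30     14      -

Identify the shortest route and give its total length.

95 m — (c) is the shortest.

(a): 24 + 14 + 15 + 30 + 25 + 9 = 117
(b): 13 + 22 + 14 + 29 + 10 + 28 = 116
(c): 13 + 22 + 15 + 10 + 30 + 5 = 95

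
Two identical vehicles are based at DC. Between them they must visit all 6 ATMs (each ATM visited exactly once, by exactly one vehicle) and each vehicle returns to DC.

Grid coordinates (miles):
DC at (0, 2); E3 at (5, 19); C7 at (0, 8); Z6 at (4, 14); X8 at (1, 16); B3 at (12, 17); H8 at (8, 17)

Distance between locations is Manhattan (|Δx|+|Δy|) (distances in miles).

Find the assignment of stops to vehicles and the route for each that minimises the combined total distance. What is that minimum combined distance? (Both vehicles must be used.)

Check every non-empty split of the stops between the two vehicles; for each half take its own optimal tour:
  {E3} + {C7, Z6, X8, B3, H8}: 44 + 54 = 98
  {C7} + {E3, Z6, X8, B3, H8}: 12 + 58 = 70
  {E3, C7} + {Z6, X8, B3, H8}: 44 + 54 = 98
  {Z6} + {E3, C7, X8, B3, H8}: 32 + 58 = 90
  {E3, Z6} + {C7, X8, B3, H8}: 44 + 54 = 98
  {C7, Z6} + {E3, X8, B3, H8}: 32 + 58 = 90
  … (31 splits in total)
Best: vehicle 1 DC → C7 → DC = 12; vehicle 2 DC → Z6 → E3 → B3 → H8 → X8 → DC = 58; combined 70.

Minimum combined distance: 70 miles.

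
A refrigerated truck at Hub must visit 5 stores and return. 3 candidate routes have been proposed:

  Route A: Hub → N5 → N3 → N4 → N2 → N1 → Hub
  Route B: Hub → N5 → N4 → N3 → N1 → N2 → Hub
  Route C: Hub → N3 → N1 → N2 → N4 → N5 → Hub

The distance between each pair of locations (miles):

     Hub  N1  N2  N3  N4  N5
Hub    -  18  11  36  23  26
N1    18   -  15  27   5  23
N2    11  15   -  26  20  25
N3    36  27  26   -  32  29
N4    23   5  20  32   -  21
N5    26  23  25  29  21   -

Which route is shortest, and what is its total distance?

Route A: 26 + 29 + 32 + 20 + 15 + 18 = 140
Route B: 26 + 21 + 32 + 27 + 15 + 11 = 132
Route C: 36 + 27 + 15 + 20 + 21 + 26 = 145

132 miles — Route B is the shortest.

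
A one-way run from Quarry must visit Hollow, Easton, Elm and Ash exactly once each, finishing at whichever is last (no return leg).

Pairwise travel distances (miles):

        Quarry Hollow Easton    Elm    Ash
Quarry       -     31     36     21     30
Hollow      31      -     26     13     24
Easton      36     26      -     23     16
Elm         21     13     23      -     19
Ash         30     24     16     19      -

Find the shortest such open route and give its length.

74 miles — the minimum one-way total.

There are 4! = 24 possible orderings.
Quarry→Hollow→Easton→Elm→Ash: 31+26+23+19 = 99
Quarry→Hollow→Easton→Ash→Elm: 31+26+16+19 = 92
Quarry→Hollow→Elm→Easton→Ash: 31+13+23+16 = 83
Quarry→Hollow→Elm→Ash→Easton: 31+13+19+16 = 79
Quarry→Hollow→Ash→Easton→Elm: 31+24+16+23 = 94
Quarry→Hollow→Ash→Elm→Easton: 31+24+19+23 = 97
Quarry→Easton→Hollow→Elm→Ash: 36+26+13+19 = 94
Quarry→Easton→Hollow→Ash→Elm: 36+26+24+19 = 105
Quarry→Easton→Elm→Hollow→Ash: 36+23+13+24 = 96
Quarry→Easton→Elm→Ash→Hollow: 36+23+19+24 = 102
Quarry→Easton→Ash→Hollow→Elm: 36+16+24+13 = 89
Quarry→Easton→Ash→Elm→Hollow: 36+16+19+13 = 84
Quarry→Elm→Hollow→Easton→Ash: 21+13+26+16 = 76
Quarry→Elm→Hollow→Ash→Easton: 21+13+24+16 = 74
… (10 more)
The minimum is 74.
One shortest path: Quarry → Elm → Hollow → Ash → Easton.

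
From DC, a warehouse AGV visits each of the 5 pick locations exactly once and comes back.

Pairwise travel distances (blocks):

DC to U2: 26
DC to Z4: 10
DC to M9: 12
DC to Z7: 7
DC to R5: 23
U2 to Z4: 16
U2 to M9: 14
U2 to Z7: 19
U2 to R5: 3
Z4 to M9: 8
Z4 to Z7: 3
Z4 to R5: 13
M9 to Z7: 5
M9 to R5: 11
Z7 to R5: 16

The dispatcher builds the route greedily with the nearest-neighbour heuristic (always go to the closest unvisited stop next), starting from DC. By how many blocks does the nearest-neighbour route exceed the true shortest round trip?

From DC: Z7=7, Z4=10, M9=12, R5=23, U2=26 → choose Z7 (7).
From Z7: Z4=3, M9=5, R5=16, U2=19 → choose Z4 (3).
From Z4: M9=8, R5=13, U2=16 → choose M9 (8).
From M9: R5=11, U2=14 → choose R5 (11).
From R5: U2=3 → choose U2 (3).
NN route DC → Z7 → Z4 → M9 → R5 → U2 → DC costs 58.
Optimal: DC → Z4 → U2 → R5 → M9 → Z7 → DC costs 52 (by enumerating all 60 distinct tours).
Excess = 58 − 52 = 6.

Excess over optimum: 6 blocks.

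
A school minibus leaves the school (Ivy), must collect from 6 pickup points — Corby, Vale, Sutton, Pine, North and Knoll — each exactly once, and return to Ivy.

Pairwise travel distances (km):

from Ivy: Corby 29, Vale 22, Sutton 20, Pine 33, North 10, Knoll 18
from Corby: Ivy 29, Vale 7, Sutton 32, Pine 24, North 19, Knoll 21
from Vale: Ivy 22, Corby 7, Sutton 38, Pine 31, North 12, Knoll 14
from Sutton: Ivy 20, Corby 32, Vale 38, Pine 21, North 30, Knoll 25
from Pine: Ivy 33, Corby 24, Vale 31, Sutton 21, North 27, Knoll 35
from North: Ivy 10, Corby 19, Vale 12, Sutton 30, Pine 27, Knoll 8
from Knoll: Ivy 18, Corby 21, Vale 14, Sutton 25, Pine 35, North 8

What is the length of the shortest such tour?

With 6 stops there are 6!/2 = 360 distinct round trips (a route and its reverse cost the same).
Ivy → Corby → Vale → Sutton → Pine → North → Knoll → Ivy: 29+7+38+21+27+8+18 = 148
Ivy → Corby → Vale → Sutton → Pine → Knoll → North → Ivy: 29+7+38+21+35+8+10 = 148
Ivy → Corby → Vale → Sutton → North → Pine → Knoll → Ivy: 29+7+38+30+27+35+18 = 184
Ivy → Corby → Vale → Sutton → North → Knoll → Pine → Ivy: 29+7+38+30+8+35+33 = 180
Ivy → Corby → Vale → Sutton → Knoll → Pine → North → Ivy: 29+7+38+25+35+27+10 = 171
Ivy → Corby → Vale → Sutton → Knoll → North → Pine → Ivy: 29+7+38+25+8+27+33 = 167
Ivy → Corby → Vale → Pine → Sutton → North → Knoll → Ivy: 29+7+31+21+30+8+18 = 144
Ivy → Corby → Vale → Pine → Sutton → Knoll → North → Ivy: 29+7+31+21+25+8+10 = 131
… (352 more)
Ivy → Sutton → Pine → Corby → Vale → Knoll → North → Ivy: 20+21+24+7+14+8+10 = 104  ← best
The minimum is 104.
One optimal route: Ivy → Sutton → Pine → Corby → Vale → Knoll → North → Ivy (or its reverse).

Shortest round trip = 104 km.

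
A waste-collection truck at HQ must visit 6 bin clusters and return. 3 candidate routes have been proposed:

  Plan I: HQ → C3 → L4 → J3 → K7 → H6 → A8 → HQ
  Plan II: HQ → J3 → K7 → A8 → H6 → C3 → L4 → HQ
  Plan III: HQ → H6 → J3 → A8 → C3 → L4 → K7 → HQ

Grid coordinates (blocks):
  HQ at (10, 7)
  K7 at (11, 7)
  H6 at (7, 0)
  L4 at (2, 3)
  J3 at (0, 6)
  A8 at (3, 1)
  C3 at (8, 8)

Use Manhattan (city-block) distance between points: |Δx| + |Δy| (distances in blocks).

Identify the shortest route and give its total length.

60 blocks — Plan I is the shortest.

Plan I: 3 + 11 + 5 + 12 + 11 + 5 + 13 = 60
Plan II: 11 + 12 + 14 + 5 + 9 + 11 + 12 = 74
Plan III: 10 + 13 + 8 + 12 + 11 + 13 + 1 = 68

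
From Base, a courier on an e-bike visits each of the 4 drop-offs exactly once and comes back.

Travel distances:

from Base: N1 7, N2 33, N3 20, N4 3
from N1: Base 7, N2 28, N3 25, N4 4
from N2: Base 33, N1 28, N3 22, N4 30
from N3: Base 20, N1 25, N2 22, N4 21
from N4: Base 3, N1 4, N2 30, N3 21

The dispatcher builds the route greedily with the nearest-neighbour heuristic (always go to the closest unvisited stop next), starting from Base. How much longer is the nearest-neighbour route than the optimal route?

10 longer than the optimal tour.

From Base: N4=3, N1=7, N3=20, N2=33 → choose N4 (3).
From N4: N1=4, N3=21, N2=30 → choose N1 (4).
From N1: N3=25, N2=28 → choose N3 (25).
From N3: N2=22 → choose N2 (22).
NN route Base → N4 → N1 → N3 → N2 → Base costs 87.
Optimal: Base → N3 → N2 → N1 → N4 → Base costs 77 (by enumerating all 12 distinct tours).
Excess = 87 − 77 = 10.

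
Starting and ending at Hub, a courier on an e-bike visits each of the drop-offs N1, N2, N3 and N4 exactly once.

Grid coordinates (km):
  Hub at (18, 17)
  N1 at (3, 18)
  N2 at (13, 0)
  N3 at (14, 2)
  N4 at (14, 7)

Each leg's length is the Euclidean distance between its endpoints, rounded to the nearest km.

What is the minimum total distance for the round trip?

54 km — the shortest possible round trip.

There are 12 distinct closed tours to check (reversals are equivalent).
Hub - N1 - N2 - N3 - N4 - Hub: 15+21+2+5+11 = 54
Hub - N1 - N2 - N4 - N3 - Hub: 15+21+7+5+16 = 64
Hub - N1 - N3 - N2 - N4 - Hub: 15+19+2+7+11 = 54
Hub - N1 - N3 - N4 - N2 - Hub: 15+19+5+7+18 = 64
Hub - N1 - N4 - N2 - N3 - Hub: 15+16+7+2+16 = 56
Hub - N1 - N4 - N3 - N2 - Hub: 15+16+5+2+18 = 56
Hub - N2 - N1 - N3 - N4 - Hub: 18+21+19+5+11 = 74
Hub - N2 - N1 - N4 - N3 - Hub: 18+21+16+5+16 = 76
Hub - N2 - N3 - N1 - N4 - Hub: 18+2+19+16+11 = 66
Hub - N2 - N4 - N1 - N3 - Hub: 18+7+16+19+16 = 76
Hub - N3 - N1 - N2 - N4 - Hub: 16+19+21+7+11 = 74
Hub - N3 - N2 - N1 - N4 - Hub: 16+2+21+16+11 = 66
The minimum is 54.
One optimal route: Hub → N1 → N2 → N3 → N4 → Hub (or its reverse).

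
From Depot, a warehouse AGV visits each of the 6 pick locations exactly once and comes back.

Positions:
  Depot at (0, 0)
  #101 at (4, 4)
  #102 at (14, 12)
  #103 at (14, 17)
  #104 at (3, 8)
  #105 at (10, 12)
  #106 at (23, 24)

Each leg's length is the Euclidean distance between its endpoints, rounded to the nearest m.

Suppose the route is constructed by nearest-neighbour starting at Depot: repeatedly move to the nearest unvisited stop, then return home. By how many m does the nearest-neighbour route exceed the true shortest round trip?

Excess over optimum: 3 m.

From Depot: #101=6, #104=9, #105=16, #102=18, #103=22, #106=33 → choose #101 (6).
From #101: #104=4, #105=10, #102=13, #103=16, #106=28 → choose #104 (4).
From #104: #105=8, #102=12, #103=14, #106=26 → choose #105 (8).
From #105: #102=4, #103=6, #106=18 → choose #102 (4).
From #102: #103=5, #106=15 → choose #103 (5).
From #103: #106=11 → choose #106 (11).
NN route Depot → #101 → #104 → #105 → #102 → #103 → #106 → Depot costs 71.
Optimal: Depot → #101 → #102 → #106 → #103 → #105 → #104 → Depot costs 68 (by enumerating all 360 distinct tours).
Excess = 71 − 68 = 3.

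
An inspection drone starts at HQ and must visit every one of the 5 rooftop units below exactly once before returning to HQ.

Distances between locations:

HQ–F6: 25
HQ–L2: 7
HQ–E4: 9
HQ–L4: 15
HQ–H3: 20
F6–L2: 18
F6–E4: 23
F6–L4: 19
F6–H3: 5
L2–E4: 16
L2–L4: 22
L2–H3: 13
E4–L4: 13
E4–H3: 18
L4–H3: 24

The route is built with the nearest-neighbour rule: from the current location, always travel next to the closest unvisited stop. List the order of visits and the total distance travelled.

HQ → [L2:7 / E4:9 / L4:15 / H3:20 / F6:25] → L2 (7)
L2 → [H3:13 / E4:16 / F6:18 / L4:22] → H3 (13)
H3 → [F6:5 / E4:18 / L4:24] → F6 (5)
F6 → [L4:19 / E4:23] → L4 (19)
L4 → [E4:13] → E4 (13)
Return E4→HQ: 9.
Total = 7 + 13 + 5 + 19 + 13 + 9 = 66.

Nearest-neighbour total = 66; route HQ → L2 → H3 → F6 → L4 → E4 → HQ.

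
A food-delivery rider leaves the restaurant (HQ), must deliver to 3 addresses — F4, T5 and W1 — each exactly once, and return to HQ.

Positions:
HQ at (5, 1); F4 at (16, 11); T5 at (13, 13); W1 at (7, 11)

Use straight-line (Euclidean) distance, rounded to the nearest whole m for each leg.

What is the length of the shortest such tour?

There are 3 distinct closed tours to check (reversals are equivalent).
HQ → F4 → T5 → W1 → HQ: 15+4+6+10 = 35
HQ → F4 → W1 → T5 → HQ: 15+9+6+14 = 44
HQ → T5 → F4 → W1 → HQ: 14+4+9+10 = 37
The minimum is 35.
One optimal route: HQ → F4 → T5 → W1 → HQ (or its reverse).

Shortest round trip = 35 m.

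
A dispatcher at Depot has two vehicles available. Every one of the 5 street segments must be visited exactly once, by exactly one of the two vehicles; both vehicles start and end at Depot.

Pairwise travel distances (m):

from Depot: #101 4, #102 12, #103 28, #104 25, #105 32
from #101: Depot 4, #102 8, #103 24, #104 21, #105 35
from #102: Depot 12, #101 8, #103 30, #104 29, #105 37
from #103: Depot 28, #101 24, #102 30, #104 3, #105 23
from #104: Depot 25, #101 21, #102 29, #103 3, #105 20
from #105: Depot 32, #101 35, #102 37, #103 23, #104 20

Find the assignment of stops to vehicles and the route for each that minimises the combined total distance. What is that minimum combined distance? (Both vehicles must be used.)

Try each way of splitting the stops between the two vehicles (each non-empty) and, for each split, find the best tour for each vehicle:
  {#101} + {#102, #103, #104, #105}: 8 + 97 = 105
  {#102} + {#101, #103, #104, #105}: 24 + 83 = 107
  {#101, #102} + {#103, #104, #105}: 24 + 83 = 107
  {#103} + {#101, #102, #104, #105}: 56 + 93 = 149
  {#101, #103} + {#102, #104, #105}: 56 + 93 = 149
  {#102, #103} + {#101, #104, #105}: 70 + 77 = 147
  … (15 splits in total)
Best: vehicle 1 Depot → #101 → Depot = 8; vehicle 2 Depot → #102 → #103 → #104 → #105 → Depot = 97; combined 105.

Minimum combined distance: 105 m.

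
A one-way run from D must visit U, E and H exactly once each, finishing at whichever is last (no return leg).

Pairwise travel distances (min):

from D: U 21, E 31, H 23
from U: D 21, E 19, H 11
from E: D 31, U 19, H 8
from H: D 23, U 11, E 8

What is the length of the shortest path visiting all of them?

Minimum one-way distance = 40 min.

There are 3! = 6 possible orderings.
D → U → E → H: 21+19+8 = 48
D → U → H → E: 21+11+8 = 40
D → E → U → H: 31+19+11 = 61
D → E → H → U: 31+8+11 = 50
D → H → U → E: 23+11+19 = 53
D → H → E → U: 23+8+19 = 50
The minimum is 40.
One shortest path: D → U → H → E.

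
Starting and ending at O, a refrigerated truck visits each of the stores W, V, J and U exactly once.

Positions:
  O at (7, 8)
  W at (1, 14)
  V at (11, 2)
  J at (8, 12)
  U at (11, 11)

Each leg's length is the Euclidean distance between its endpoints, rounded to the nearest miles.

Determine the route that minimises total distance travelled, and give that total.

Shortest round trip = 34 miles.

There are 12 distinct closed tours to check (reversals are equivalent).
O-W-V-J-U-O: 8+16+10+3+5 = 42
O-W-V-U-J-O: 8+16+9+3+4 = 40
O-W-J-V-U-O: 8+7+10+9+5 = 39
O-W-J-U-V-O: 8+7+3+9+7 = 34
O-W-U-V-J-O: 8+10+9+10+4 = 41
O-W-U-J-V-O: 8+10+3+10+7 = 38
O-V-W-J-U-O: 7+16+7+3+5 = 38
O-V-W-U-J-O: 7+16+10+3+4 = 40
O-V-J-W-U-O: 7+10+7+10+5 = 39
O-V-U-W-J-O: 7+9+10+7+4 = 37
O-J-W-V-U-O: 4+7+16+9+5 = 41
O-J-V-W-U-O: 4+10+16+10+5 = 45
The minimum is 34.
One optimal route: O → W → J → U → V → O (or its reverse).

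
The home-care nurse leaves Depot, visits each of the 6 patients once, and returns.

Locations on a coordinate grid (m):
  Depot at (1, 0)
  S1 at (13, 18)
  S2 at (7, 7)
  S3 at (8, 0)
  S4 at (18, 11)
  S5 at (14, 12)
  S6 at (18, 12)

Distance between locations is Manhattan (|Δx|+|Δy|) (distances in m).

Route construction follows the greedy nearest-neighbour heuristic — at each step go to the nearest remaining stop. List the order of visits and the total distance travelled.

Total distance 74 m via the nearest-neighbour route Depot → S3 → S2 → S5 → S6 → S4 → S1 → Depot.

From Depot: distances to unvisited — S3=7, S2=13, S5=25, S4=28, S6=29, S1=30. Nearest is S3 (7).
From S3: distances to unvisited — S2=8, S5=18, S4=21, S6=22, S1=23. Nearest is S2 (8).
From S2: distances to unvisited — S5=12, S4=15, S6=16, S1=17. Nearest is S5 (12).
From S5: distances to unvisited — S6=4, S4=5, S1=7. Nearest is S6 (4).
From S6: distances to unvisited — S4=1, S1=11. Nearest is S4 (1).
From S4: distances to unvisited — S1=12. Nearest is S1 (12).
Return S1→Depot: 30.
Total = 7 + 8 + 12 + 4 + 1 + 12 + 30 = 74.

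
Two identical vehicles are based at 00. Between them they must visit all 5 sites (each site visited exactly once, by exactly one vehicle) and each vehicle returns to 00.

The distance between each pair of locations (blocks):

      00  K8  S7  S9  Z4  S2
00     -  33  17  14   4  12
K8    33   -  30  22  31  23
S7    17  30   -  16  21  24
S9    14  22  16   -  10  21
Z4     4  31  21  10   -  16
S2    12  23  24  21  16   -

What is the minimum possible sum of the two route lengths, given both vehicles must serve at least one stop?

Check every non-empty split of the stops between the two vehicles; for each half take its own optimal tour:
  {K8} + {S7, S9, Z4, S2}: 66 + 66 = 132
  {S7} + {K8, S9, Z4, S2}: 34 + 71 = 105
  {K8, S7} + {S9, Z4, S2}: 80 + 47 = 127
  {S9} + {K8, S7, Z4, S2}: 28 + 90 = 118
  {K8, S9} + {S7, Z4, S2}: 69 + 61 = 130
  {S7, S9} + {K8, Z4, S2}: 47 + 70 = 117
  … (15 splits in total)
  {Z4} + {K8, S7, S9, S2}: 8 + 90 = 98  ← best
Best: vehicle 1 00 → Z4 → 00 = 8; vehicle 2 00 → S7 → S9 → K8 → S2 → 00 = 90; combined 98.

98 blocks — the smallest possible combined total.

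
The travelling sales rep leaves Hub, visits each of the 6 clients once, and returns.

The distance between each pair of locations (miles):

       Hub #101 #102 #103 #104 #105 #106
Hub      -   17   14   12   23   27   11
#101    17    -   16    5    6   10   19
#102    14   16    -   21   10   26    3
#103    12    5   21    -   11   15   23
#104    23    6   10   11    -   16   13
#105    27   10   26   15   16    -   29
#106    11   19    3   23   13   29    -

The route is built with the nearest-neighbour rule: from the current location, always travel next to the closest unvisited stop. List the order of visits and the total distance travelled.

Total distance 77 miles via the nearest-neighbour route Hub → #106 → #102 → #104 → #101 → #103 → #105 → Hub.

From Hub: distances to unvisited — #106=11, #103=12, #102=14, #101=17, #104=23, #105=27. Nearest is #106 (11).
From #106: distances to unvisited — #102=3, #104=13, #101=19, #103=23, #105=29. Nearest is #102 (3).
From #102: distances to unvisited — #104=10, #101=16, #103=21, #105=26. Nearest is #104 (10).
From #104: distances to unvisited — #101=6, #103=11, #105=16. Nearest is #101 (6).
From #101: distances to unvisited — #103=5, #105=10. Nearest is #103 (5).
From #103: distances to unvisited — #105=15. Nearest is #105 (15).
Return #105→Hub: 27.
Total = 11 + 3 + 10 + 6 + 5 + 15 + 27 = 77.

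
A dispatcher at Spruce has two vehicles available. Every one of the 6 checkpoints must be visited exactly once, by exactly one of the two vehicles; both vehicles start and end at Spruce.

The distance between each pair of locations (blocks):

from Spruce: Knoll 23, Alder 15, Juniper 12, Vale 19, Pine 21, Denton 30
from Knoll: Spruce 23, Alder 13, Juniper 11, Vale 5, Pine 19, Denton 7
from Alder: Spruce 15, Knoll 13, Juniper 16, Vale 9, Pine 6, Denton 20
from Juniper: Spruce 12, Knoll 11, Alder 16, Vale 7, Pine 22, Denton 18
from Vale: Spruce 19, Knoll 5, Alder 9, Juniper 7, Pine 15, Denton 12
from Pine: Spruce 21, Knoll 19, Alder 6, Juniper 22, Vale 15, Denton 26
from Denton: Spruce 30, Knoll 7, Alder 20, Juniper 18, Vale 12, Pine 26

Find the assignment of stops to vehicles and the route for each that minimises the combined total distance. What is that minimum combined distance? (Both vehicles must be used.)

102 blocks — the smallest possible combined total.

Check every non-empty split of the stops between the two vehicles; for each half take its own optimal tour:
  {Knoll} + {Alder, Juniper, Vale, Pine, Denton}: 46 + 78 = 124
  {Alder} + {Knoll, Juniper, Vale, Pine, Denton}: 30 + 78 = 108
  {Knoll, Alder} + {Juniper, Vale, Pine, Denton}: 51 + 78 = 129
  {Juniper} + {Knoll, Alder, Vale, Pine, Denton}: 24 + 78 = 102
  {Knoll, Juniper} + {Alder, Vale, Pine, Denton}: 46 + 78 = 124
  {Alder, Juniper} + {Knoll, Vale, Pine, Denton}: 43 + 78 = 121
  … (31 splits in total)
Best: vehicle 1 Spruce → Juniper → Spruce = 24; vehicle 2 Spruce → Knoll → Denton → Vale → Alder → Pine → Spruce = 78; combined 102.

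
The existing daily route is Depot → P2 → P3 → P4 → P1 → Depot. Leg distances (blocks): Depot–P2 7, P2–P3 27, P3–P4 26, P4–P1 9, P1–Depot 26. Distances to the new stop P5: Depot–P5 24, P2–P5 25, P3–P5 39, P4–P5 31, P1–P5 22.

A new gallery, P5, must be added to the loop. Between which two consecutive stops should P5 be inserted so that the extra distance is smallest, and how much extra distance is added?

Insertion cost between consecutive stops i–j is d(i,P5) + d(P5,j) − d(i,j):
  between Depot and P2: 24 + 25 − 7 = 42
  between P2 and P3: 25 + 39 − 27 = 37
  between P3 and P4: 39 + 31 − 26 = 44
  between P4 and P1: 31 + 22 − 9 = 44
  between P1 and Depot: 22 + 24 − 26 = 20
Cheapest insertion is between P1 and Depot, adding 20.
New total = 95 + 20 = 115.

Minimum extra distance: 20 blocks, inserting P5 between P1 and Depot.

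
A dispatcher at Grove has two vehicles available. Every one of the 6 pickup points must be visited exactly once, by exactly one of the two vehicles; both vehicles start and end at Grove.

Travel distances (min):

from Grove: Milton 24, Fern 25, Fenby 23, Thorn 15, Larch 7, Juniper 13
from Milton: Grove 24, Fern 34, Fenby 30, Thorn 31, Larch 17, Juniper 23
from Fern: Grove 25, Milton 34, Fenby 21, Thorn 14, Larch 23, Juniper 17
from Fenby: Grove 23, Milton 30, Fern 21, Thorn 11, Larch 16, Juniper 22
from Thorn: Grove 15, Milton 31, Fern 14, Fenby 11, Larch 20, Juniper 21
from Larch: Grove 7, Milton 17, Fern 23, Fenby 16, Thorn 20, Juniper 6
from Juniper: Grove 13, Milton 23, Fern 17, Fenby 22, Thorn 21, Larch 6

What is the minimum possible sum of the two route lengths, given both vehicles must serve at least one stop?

123 min — the smallest possible combined total.

Check every non-empty split of the stops between the two vehicles; for each half take its own optimal tour:
  {Milton} + {Fern, Fenby, Thorn, Larch, Juniper}: 48 + 77 = 125
  {Fern} + {Milton, Fenby, Thorn, Larch, Juniper}: 50 + 92 = 142
  {Milton, Fern} + {Fenby, Thorn, Larch, Juniper}: 83 + 61 = 144
  {Fenby} + {Milton, Fern, Thorn, Larch, Juniper}: 46 + 93 = 139
  {Milton, Fenby} + {Fern, Thorn, Larch, Juniper}: 77 + 59 = 136
  {Fern, Fenby} + {Milton, Thorn, Larch, Juniper}: 69 + 82 = 151
  … (31 splits in total)
  {Larch} + {Milton, Fern, Fenby, Thorn, Juniper}: 14 + 109 = 123  ← best
Best: vehicle 1 Grove → Larch → Grove = 14; vehicle 2 Grove → Milton → Fenby → Thorn → Fern → Juniper → Grove = 109; combined 123.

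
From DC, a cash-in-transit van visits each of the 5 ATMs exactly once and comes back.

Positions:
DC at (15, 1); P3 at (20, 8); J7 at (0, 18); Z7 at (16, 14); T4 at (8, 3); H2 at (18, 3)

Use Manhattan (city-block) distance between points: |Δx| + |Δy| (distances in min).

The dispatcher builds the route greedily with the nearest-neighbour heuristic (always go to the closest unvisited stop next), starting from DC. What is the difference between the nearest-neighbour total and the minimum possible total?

DC: H2=5, T4=9, P3=12, Z7=14, J7=32 ⇒ H2
H2: P3=7, T4=10, Z7=13, J7=33 ⇒ P3
P3: Z7=10, T4=17, J7=30 ⇒ Z7
Z7: T4=19, J7=20 ⇒ T4
T4: J7=23 ⇒ J7
NN route DC → H2 → P3 → Z7 → T4 → J7 → DC costs 96.
Optimal: DC → T4 → J7 → Z7 → P3 → H2 → DC costs 74 (by enumerating all 60 distinct tours).
Excess = 96 − 74 = 22.

The nearest-neighbour route is 22 min longer than optimal.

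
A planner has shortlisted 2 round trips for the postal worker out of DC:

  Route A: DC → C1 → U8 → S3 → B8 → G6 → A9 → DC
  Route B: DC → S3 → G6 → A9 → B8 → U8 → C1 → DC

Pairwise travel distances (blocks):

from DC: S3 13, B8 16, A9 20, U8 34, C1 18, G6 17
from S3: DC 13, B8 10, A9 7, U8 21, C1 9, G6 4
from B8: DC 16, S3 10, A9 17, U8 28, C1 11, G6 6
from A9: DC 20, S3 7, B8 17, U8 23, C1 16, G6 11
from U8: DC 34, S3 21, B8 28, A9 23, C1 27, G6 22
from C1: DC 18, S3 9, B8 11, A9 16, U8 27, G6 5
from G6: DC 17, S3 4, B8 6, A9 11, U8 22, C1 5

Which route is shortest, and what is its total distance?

Route A: 18 + 27 + 21 + 10 + 6 + 11 + 20 = 113
Route B: 13 + 4 + 11 + 17 + 28 + 27 + 18 = 118

Shortest is Route A, total 113 blocks.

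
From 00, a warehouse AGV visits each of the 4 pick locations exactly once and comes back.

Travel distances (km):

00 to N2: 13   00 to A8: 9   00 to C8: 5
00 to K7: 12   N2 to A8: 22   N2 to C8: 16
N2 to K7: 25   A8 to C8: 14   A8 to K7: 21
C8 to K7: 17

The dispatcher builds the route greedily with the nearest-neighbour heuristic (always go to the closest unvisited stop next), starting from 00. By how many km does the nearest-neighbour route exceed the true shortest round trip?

The nearest-neighbour route is 2 km longer than optimal.

00: C8=5, A8=9, K7=12, N2=13 ⇒ C8
C8: A8=14, N2=16, K7=17 ⇒ A8
A8: K7=21, N2=22 ⇒ K7
K7: N2=25 ⇒ N2
NN route 00 → C8 → A8 → K7 → N2 → 00 costs 78.
Optimal: 00 → N2 → C8 → A8 → K7 → 00 costs 76 (by enumerating all 12 distinct tours).
Excess = 78 − 76 = 2.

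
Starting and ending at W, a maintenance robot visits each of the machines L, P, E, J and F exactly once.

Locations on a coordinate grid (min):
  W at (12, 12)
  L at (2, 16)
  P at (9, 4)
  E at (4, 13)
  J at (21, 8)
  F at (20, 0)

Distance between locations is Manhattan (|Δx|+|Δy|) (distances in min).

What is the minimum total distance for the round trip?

With 5 stops there are 5!/2 = 60 distinct round trips (a route and its reverse cost the same).
W → L → P → E → J → F → W: 14+19+14+22+9+20 = 98
W → L → P → E → F → J → W: 14+19+14+29+9+13 = 98
W → L → P → J → E → F → W: 14+19+16+22+29+20 = 120
W → L → P → J → F → E → W: 14+19+16+9+29+9 = 96
W → L → P → F → E → J → W: 14+19+15+29+22+13 = 112
W → L → P → F → J → E → W: 14+19+15+9+22+9 = 88
W → L → E → P → J → F → W: 14+5+14+16+9+20 = 78
W → L → E → P → F → J → W: 14+5+14+15+9+13 = 70
W → L → E → J → P → F → W: 14+5+22+16+15+20 = 92
W → L → E → J → F → P → W: 14+5+22+9+15+11 = 76
W → L → E → F → P → J → W: 14+5+29+15+16+13 = 92
W → L → E → F → J → P → W: 14+5+29+9+16+11 = 84
W → L → J → P → E → F → W: 14+27+16+14+29+20 = 120
W → L → J → P → F → E → W: 14+27+16+15+29+9 = 110
… (46 more)
The minimum is 70.
One optimal route: W → L → E → P → F → J → W (or its reverse).

Minimum total distance: 70 min.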